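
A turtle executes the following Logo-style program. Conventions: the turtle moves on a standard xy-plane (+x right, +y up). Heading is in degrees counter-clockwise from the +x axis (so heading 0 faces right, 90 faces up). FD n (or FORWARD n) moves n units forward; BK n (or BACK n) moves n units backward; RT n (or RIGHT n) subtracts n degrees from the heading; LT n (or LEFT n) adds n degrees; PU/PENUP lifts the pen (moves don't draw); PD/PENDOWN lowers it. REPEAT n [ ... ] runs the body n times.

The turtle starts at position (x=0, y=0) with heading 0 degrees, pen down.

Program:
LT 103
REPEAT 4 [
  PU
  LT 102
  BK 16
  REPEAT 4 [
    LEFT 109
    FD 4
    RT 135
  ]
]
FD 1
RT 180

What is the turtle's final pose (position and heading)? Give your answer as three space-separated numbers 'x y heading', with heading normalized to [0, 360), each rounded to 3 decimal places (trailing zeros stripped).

Answer: 61.162 -31.019 275

Derivation:
Executing turtle program step by step:
Start: pos=(0,0), heading=0, pen down
LT 103: heading 0 -> 103
REPEAT 4 [
  -- iteration 1/4 --
  PU: pen up
  LT 102: heading 103 -> 205
  BK 16: (0,0) -> (14.501,6.762) [heading=205, move]
  REPEAT 4 [
    -- iteration 1/4 --
    LT 109: heading 205 -> 314
    FD 4: (14.501,6.762) -> (17.28,3.885) [heading=314, move]
    RT 135: heading 314 -> 179
    -- iteration 2/4 --
    LT 109: heading 179 -> 288
    FD 4: (17.28,3.885) -> (18.516,0.08) [heading=288, move]
    RT 135: heading 288 -> 153
    -- iteration 3/4 --
    LT 109: heading 153 -> 262
    FD 4: (18.516,0.08) -> (17.959,-3.881) [heading=262, move]
    RT 135: heading 262 -> 127
    -- iteration 4/4 --
    LT 109: heading 127 -> 236
    FD 4: (17.959,-3.881) -> (15.722,-7.197) [heading=236, move]
    RT 135: heading 236 -> 101
  ]
  -- iteration 2/4 --
  PU: pen up
  LT 102: heading 101 -> 203
  BK 16: (15.722,-7.197) -> (30.45,-0.945) [heading=203, move]
  REPEAT 4 [
    -- iteration 1/4 --
    LT 109: heading 203 -> 312
    FD 4: (30.45,-0.945) -> (33.127,-3.918) [heading=312, move]
    RT 135: heading 312 -> 177
    -- iteration 2/4 --
    LT 109: heading 177 -> 286
    FD 4: (33.127,-3.918) -> (34.229,-7.763) [heading=286, move]
    RT 135: heading 286 -> 151
    -- iteration 3/4 --
    LT 109: heading 151 -> 260
    FD 4: (34.229,-7.763) -> (33.535,-11.702) [heading=260, move]
    RT 135: heading 260 -> 125
    -- iteration 4/4 --
    LT 109: heading 125 -> 234
    FD 4: (33.535,-11.702) -> (31.184,-14.938) [heading=234, move]
    RT 135: heading 234 -> 99
  ]
  -- iteration 3/4 --
  PU: pen up
  LT 102: heading 99 -> 201
  BK 16: (31.184,-14.938) -> (46.121,-9.204) [heading=201, move]
  REPEAT 4 [
    -- iteration 1/4 --
    LT 109: heading 201 -> 310
    FD 4: (46.121,-9.204) -> (48.692,-12.268) [heading=310, move]
    RT 135: heading 310 -> 175
    -- iteration 2/4 --
    LT 109: heading 175 -> 284
    FD 4: (48.692,-12.268) -> (49.66,-16.15) [heading=284, move]
    RT 135: heading 284 -> 149
    -- iteration 3/4 --
    LT 109: heading 149 -> 258
    FD 4: (49.66,-16.15) -> (48.828,-20.062) [heading=258, move]
    RT 135: heading 258 -> 123
    -- iteration 4/4 --
    LT 109: heading 123 -> 232
    FD 4: (48.828,-20.062) -> (46.365,-23.214) [heading=232, move]
    RT 135: heading 232 -> 97
  ]
  -- iteration 4/4 --
  PU: pen up
  LT 102: heading 97 -> 199
  BK 16: (46.365,-23.214) -> (61.494,-18.005) [heading=199, move]
  REPEAT 4 [
    -- iteration 1/4 --
    LT 109: heading 199 -> 308
    FD 4: (61.494,-18.005) -> (63.956,-21.157) [heading=308, move]
    RT 135: heading 308 -> 173
    -- iteration 2/4 --
    LT 109: heading 173 -> 282
    FD 4: (63.956,-21.157) -> (64.788,-25.07) [heading=282, move]
    RT 135: heading 282 -> 147
    -- iteration 3/4 --
    LT 109: heading 147 -> 256
    FD 4: (64.788,-25.07) -> (63.82,-28.951) [heading=256, move]
    RT 135: heading 256 -> 121
    -- iteration 4/4 --
    LT 109: heading 121 -> 230
    FD 4: (63.82,-28.951) -> (61.249,-32.015) [heading=230, move]
    RT 135: heading 230 -> 95
  ]
]
FD 1: (61.249,-32.015) -> (61.162,-31.019) [heading=95, move]
RT 180: heading 95 -> 275
Final: pos=(61.162,-31.019), heading=275, 0 segment(s) drawn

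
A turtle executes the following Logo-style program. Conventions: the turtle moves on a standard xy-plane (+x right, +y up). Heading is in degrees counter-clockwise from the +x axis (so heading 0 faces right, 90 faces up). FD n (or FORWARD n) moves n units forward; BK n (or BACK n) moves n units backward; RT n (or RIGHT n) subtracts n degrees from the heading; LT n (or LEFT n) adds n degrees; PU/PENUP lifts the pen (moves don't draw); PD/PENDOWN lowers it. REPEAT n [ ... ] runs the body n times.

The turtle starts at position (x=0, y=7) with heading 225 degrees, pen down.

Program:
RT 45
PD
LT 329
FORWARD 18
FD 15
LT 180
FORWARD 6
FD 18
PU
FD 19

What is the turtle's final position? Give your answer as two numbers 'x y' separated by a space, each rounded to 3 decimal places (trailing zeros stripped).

Answer: 8.572 1.85

Derivation:
Executing turtle program step by step:
Start: pos=(0,7), heading=225, pen down
RT 45: heading 225 -> 180
PD: pen down
LT 329: heading 180 -> 149
FD 18: (0,7) -> (-15.429,16.271) [heading=149, draw]
FD 15: (-15.429,16.271) -> (-28.287,23.996) [heading=149, draw]
LT 180: heading 149 -> 329
FD 6: (-28.287,23.996) -> (-23.144,20.906) [heading=329, draw]
FD 18: (-23.144,20.906) -> (-7.715,11.635) [heading=329, draw]
PU: pen up
FD 19: (-7.715,11.635) -> (8.572,1.85) [heading=329, move]
Final: pos=(8.572,1.85), heading=329, 4 segment(s) drawn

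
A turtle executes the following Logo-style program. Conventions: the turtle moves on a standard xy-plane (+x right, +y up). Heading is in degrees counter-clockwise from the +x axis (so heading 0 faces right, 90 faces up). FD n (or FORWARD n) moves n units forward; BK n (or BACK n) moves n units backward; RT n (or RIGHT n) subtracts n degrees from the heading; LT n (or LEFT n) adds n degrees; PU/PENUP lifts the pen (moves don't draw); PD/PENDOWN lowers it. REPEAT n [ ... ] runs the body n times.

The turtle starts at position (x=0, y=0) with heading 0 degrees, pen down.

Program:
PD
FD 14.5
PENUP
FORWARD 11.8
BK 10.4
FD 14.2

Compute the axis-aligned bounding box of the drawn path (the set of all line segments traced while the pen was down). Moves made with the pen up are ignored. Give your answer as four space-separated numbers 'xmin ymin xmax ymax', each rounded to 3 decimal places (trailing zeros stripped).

Answer: 0 0 14.5 0

Derivation:
Executing turtle program step by step:
Start: pos=(0,0), heading=0, pen down
PD: pen down
FD 14.5: (0,0) -> (14.5,0) [heading=0, draw]
PU: pen up
FD 11.8: (14.5,0) -> (26.3,0) [heading=0, move]
BK 10.4: (26.3,0) -> (15.9,0) [heading=0, move]
FD 14.2: (15.9,0) -> (30.1,0) [heading=0, move]
Final: pos=(30.1,0), heading=0, 1 segment(s) drawn

Segment endpoints: x in {0, 14.5}, y in {0}
xmin=0, ymin=0, xmax=14.5, ymax=0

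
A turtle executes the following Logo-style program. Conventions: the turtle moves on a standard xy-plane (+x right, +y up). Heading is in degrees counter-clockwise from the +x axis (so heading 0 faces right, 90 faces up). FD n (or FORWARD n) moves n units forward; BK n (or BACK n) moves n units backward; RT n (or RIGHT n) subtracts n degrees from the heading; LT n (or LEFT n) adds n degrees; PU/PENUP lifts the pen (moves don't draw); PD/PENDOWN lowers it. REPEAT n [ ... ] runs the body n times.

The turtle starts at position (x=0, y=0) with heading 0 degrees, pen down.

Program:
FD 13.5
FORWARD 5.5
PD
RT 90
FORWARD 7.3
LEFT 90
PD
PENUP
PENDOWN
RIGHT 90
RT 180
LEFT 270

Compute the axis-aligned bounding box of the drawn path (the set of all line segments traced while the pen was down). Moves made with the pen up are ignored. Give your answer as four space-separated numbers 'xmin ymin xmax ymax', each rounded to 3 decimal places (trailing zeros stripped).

Executing turtle program step by step:
Start: pos=(0,0), heading=0, pen down
FD 13.5: (0,0) -> (13.5,0) [heading=0, draw]
FD 5.5: (13.5,0) -> (19,0) [heading=0, draw]
PD: pen down
RT 90: heading 0 -> 270
FD 7.3: (19,0) -> (19,-7.3) [heading=270, draw]
LT 90: heading 270 -> 0
PD: pen down
PU: pen up
PD: pen down
RT 90: heading 0 -> 270
RT 180: heading 270 -> 90
LT 270: heading 90 -> 0
Final: pos=(19,-7.3), heading=0, 3 segment(s) drawn

Segment endpoints: x in {0, 13.5, 19}, y in {-7.3, 0}
xmin=0, ymin=-7.3, xmax=19, ymax=0

Answer: 0 -7.3 19 0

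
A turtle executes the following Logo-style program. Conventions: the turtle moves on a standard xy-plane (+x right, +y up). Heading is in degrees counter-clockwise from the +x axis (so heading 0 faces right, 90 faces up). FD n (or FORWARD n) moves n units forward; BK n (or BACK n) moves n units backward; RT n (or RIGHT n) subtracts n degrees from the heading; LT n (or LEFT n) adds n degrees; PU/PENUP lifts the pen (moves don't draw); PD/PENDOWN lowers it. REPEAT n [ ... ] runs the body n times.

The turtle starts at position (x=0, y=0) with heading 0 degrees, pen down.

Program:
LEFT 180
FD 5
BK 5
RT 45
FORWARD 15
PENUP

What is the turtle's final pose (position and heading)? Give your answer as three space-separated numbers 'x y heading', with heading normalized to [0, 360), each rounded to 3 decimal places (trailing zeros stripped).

Answer: -10.607 10.607 135

Derivation:
Executing turtle program step by step:
Start: pos=(0,0), heading=0, pen down
LT 180: heading 0 -> 180
FD 5: (0,0) -> (-5,0) [heading=180, draw]
BK 5: (-5,0) -> (0,0) [heading=180, draw]
RT 45: heading 180 -> 135
FD 15: (0,0) -> (-10.607,10.607) [heading=135, draw]
PU: pen up
Final: pos=(-10.607,10.607), heading=135, 3 segment(s) drawn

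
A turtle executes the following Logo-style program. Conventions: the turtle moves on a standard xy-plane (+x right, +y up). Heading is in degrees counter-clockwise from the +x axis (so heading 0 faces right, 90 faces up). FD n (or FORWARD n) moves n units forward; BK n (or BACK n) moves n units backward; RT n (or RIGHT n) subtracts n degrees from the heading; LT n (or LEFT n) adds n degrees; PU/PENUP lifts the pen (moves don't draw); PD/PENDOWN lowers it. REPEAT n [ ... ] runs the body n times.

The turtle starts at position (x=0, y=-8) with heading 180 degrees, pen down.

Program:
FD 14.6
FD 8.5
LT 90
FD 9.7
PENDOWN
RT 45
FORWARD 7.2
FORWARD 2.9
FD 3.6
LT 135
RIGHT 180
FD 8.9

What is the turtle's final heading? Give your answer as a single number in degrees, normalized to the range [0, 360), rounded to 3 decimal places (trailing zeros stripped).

Answer: 180

Derivation:
Executing turtle program step by step:
Start: pos=(0,-8), heading=180, pen down
FD 14.6: (0,-8) -> (-14.6,-8) [heading=180, draw]
FD 8.5: (-14.6,-8) -> (-23.1,-8) [heading=180, draw]
LT 90: heading 180 -> 270
FD 9.7: (-23.1,-8) -> (-23.1,-17.7) [heading=270, draw]
PD: pen down
RT 45: heading 270 -> 225
FD 7.2: (-23.1,-17.7) -> (-28.191,-22.791) [heading=225, draw]
FD 2.9: (-28.191,-22.791) -> (-30.242,-24.842) [heading=225, draw]
FD 3.6: (-30.242,-24.842) -> (-32.787,-27.387) [heading=225, draw]
LT 135: heading 225 -> 0
RT 180: heading 0 -> 180
FD 8.9: (-32.787,-27.387) -> (-41.687,-27.387) [heading=180, draw]
Final: pos=(-41.687,-27.387), heading=180, 7 segment(s) drawn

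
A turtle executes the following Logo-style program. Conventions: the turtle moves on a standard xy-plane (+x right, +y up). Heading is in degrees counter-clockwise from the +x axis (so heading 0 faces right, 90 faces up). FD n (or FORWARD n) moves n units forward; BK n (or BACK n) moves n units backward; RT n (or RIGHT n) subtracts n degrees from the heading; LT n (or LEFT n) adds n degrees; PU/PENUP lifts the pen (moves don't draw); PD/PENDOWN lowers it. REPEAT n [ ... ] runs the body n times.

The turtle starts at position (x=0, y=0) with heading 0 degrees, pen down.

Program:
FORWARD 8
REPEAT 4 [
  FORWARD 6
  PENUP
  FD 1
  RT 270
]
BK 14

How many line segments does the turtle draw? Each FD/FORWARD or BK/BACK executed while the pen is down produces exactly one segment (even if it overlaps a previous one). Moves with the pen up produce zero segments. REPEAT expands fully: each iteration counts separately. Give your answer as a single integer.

Answer: 2

Derivation:
Executing turtle program step by step:
Start: pos=(0,0), heading=0, pen down
FD 8: (0,0) -> (8,0) [heading=0, draw]
REPEAT 4 [
  -- iteration 1/4 --
  FD 6: (8,0) -> (14,0) [heading=0, draw]
  PU: pen up
  FD 1: (14,0) -> (15,0) [heading=0, move]
  RT 270: heading 0 -> 90
  -- iteration 2/4 --
  FD 6: (15,0) -> (15,6) [heading=90, move]
  PU: pen up
  FD 1: (15,6) -> (15,7) [heading=90, move]
  RT 270: heading 90 -> 180
  -- iteration 3/4 --
  FD 6: (15,7) -> (9,7) [heading=180, move]
  PU: pen up
  FD 1: (9,7) -> (8,7) [heading=180, move]
  RT 270: heading 180 -> 270
  -- iteration 4/4 --
  FD 6: (8,7) -> (8,1) [heading=270, move]
  PU: pen up
  FD 1: (8,1) -> (8,0) [heading=270, move]
  RT 270: heading 270 -> 0
]
BK 14: (8,0) -> (-6,0) [heading=0, move]
Final: pos=(-6,0), heading=0, 2 segment(s) drawn
Segments drawn: 2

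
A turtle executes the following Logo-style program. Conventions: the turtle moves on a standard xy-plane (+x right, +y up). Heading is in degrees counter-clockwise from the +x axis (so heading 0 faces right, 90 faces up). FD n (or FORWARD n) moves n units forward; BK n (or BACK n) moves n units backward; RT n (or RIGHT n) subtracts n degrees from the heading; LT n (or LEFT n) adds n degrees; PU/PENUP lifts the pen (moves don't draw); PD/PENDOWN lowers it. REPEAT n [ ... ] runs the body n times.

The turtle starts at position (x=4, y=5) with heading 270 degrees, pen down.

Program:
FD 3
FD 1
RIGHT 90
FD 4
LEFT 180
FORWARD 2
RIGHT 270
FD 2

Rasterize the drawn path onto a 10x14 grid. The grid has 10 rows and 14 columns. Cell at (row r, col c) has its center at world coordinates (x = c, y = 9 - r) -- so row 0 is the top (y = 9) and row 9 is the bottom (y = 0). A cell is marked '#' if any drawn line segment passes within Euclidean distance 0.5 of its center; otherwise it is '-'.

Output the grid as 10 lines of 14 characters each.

Segment 0: (4,5) -> (4,2)
Segment 1: (4,2) -> (4,1)
Segment 2: (4,1) -> (-0,1)
Segment 3: (-0,1) -> (2,1)
Segment 4: (2,1) -> (2,3)

Answer: --------------
--------------
--------------
--------------
----#---------
----#---------
--#-#---------
--#-#---------
#####---------
--------------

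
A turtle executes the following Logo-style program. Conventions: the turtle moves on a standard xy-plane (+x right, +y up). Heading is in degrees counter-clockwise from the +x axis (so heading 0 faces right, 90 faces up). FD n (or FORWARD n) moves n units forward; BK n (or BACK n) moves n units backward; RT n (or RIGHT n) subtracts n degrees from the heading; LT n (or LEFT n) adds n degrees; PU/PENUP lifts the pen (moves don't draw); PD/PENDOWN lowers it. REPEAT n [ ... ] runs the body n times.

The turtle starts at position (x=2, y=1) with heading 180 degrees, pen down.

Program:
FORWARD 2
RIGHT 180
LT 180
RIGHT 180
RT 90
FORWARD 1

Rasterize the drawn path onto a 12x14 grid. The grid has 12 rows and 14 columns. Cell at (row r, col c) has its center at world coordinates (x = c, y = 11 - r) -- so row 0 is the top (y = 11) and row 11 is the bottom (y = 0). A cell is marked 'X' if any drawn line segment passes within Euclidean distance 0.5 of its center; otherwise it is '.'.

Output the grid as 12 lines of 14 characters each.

Segment 0: (2,1) -> (0,1)
Segment 1: (0,1) -> (0,0)

Answer: ..............
..............
..............
..............
..............
..............
..............
..............
..............
..............
XXX...........
X.............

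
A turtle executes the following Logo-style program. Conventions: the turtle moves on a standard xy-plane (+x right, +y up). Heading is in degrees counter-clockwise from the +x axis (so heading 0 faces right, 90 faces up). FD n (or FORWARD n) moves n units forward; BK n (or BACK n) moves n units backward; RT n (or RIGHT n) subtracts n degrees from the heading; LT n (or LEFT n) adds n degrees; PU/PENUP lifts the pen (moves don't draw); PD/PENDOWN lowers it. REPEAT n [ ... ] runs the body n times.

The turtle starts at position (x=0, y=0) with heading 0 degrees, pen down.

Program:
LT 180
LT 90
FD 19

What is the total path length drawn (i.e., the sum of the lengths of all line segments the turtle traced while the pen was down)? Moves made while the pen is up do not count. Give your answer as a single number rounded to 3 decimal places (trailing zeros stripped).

Answer: 19

Derivation:
Executing turtle program step by step:
Start: pos=(0,0), heading=0, pen down
LT 180: heading 0 -> 180
LT 90: heading 180 -> 270
FD 19: (0,0) -> (0,-19) [heading=270, draw]
Final: pos=(0,-19), heading=270, 1 segment(s) drawn

Segment lengths:
  seg 1: (0,0) -> (0,-19), length = 19
Total = 19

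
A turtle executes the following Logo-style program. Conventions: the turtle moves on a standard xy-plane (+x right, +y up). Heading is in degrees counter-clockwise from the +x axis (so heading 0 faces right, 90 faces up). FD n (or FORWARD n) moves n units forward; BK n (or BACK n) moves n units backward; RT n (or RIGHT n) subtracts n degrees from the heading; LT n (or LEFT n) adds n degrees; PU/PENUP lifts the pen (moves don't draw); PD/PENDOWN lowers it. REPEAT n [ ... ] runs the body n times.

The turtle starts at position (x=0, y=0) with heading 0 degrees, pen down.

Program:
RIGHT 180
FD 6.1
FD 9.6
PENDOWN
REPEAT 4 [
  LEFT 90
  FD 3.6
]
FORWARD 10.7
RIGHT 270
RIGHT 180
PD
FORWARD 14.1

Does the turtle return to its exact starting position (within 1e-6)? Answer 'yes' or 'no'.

Answer: no

Derivation:
Executing turtle program step by step:
Start: pos=(0,0), heading=0, pen down
RT 180: heading 0 -> 180
FD 6.1: (0,0) -> (-6.1,0) [heading=180, draw]
FD 9.6: (-6.1,0) -> (-15.7,0) [heading=180, draw]
PD: pen down
REPEAT 4 [
  -- iteration 1/4 --
  LT 90: heading 180 -> 270
  FD 3.6: (-15.7,0) -> (-15.7,-3.6) [heading=270, draw]
  -- iteration 2/4 --
  LT 90: heading 270 -> 0
  FD 3.6: (-15.7,-3.6) -> (-12.1,-3.6) [heading=0, draw]
  -- iteration 3/4 --
  LT 90: heading 0 -> 90
  FD 3.6: (-12.1,-3.6) -> (-12.1,0) [heading=90, draw]
  -- iteration 4/4 --
  LT 90: heading 90 -> 180
  FD 3.6: (-12.1,0) -> (-15.7,0) [heading=180, draw]
]
FD 10.7: (-15.7,0) -> (-26.4,0) [heading=180, draw]
RT 270: heading 180 -> 270
RT 180: heading 270 -> 90
PD: pen down
FD 14.1: (-26.4,0) -> (-26.4,14.1) [heading=90, draw]
Final: pos=(-26.4,14.1), heading=90, 8 segment(s) drawn

Start position: (0, 0)
Final position: (-26.4, 14.1)
Distance = 29.929; >= 1e-6 -> NOT closed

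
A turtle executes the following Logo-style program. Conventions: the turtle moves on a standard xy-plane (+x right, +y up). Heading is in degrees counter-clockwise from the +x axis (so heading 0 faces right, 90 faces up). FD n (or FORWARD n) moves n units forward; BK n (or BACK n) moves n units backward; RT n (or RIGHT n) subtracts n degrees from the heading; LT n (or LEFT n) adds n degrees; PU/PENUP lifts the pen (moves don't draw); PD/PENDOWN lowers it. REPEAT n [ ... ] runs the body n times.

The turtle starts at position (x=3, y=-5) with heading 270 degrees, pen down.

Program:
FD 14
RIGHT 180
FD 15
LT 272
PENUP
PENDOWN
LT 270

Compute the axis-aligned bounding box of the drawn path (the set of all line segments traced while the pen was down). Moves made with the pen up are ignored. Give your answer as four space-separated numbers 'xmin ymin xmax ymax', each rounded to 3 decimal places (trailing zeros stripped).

Executing turtle program step by step:
Start: pos=(3,-5), heading=270, pen down
FD 14: (3,-5) -> (3,-19) [heading=270, draw]
RT 180: heading 270 -> 90
FD 15: (3,-19) -> (3,-4) [heading=90, draw]
LT 272: heading 90 -> 2
PU: pen up
PD: pen down
LT 270: heading 2 -> 272
Final: pos=(3,-4), heading=272, 2 segment(s) drawn

Segment endpoints: x in {3, 3, 3}, y in {-19, -5, -4}
xmin=3, ymin=-19, xmax=3, ymax=-4

Answer: 3 -19 3 -4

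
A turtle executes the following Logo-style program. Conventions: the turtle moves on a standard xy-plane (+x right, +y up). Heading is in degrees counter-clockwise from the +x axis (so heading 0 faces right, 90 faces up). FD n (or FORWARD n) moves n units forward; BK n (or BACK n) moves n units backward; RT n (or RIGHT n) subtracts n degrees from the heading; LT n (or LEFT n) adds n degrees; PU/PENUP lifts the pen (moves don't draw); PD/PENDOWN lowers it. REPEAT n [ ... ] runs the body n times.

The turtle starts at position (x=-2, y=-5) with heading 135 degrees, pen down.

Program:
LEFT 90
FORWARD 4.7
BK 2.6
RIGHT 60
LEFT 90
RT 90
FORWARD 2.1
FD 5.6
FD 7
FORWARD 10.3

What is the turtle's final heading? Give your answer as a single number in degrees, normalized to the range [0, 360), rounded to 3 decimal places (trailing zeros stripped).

Executing turtle program step by step:
Start: pos=(-2,-5), heading=135, pen down
LT 90: heading 135 -> 225
FD 4.7: (-2,-5) -> (-5.323,-8.323) [heading=225, draw]
BK 2.6: (-5.323,-8.323) -> (-3.485,-6.485) [heading=225, draw]
RT 60: heading 225 -> 165
LT 90: heading 165 -> 255
RT 90: heading 255 -> 165
FD 2.1: (-3.485,-6.485) -> (-5.513,-5.941) [heading=165, draw]
FD 5.6: (-5.513,-5.941) -> (-10.923,-4.492) [heading=165, draw]
FD 7: (-10.923,-4.492) -> (-17.684,-2.68) [heading=165, draw]
FD 10.3: (-17.684,-2.68) -> (-27.633,-0.014) [heading=165, draw]
Final: pos=(-27.633,-0.014), heading=165, 6 segment(s) drawn

Answer: 165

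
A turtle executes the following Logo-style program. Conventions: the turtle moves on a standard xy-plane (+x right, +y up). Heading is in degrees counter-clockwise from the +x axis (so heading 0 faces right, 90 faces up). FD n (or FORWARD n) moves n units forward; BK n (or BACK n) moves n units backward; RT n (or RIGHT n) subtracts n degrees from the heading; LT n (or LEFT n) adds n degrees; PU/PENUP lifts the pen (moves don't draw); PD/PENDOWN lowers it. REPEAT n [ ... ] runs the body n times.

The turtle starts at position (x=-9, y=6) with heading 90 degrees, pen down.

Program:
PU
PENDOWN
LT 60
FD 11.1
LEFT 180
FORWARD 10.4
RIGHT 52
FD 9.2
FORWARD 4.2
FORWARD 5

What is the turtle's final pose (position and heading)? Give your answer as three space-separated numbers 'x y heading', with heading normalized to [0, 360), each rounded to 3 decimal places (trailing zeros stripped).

Executing turtle program step by step:
Start: pos=(-9,6), heading=90, pen down
PU: pen up
PD: pen down
LT 60: heading 90 -> 150
FD 11.1: (-9,6) -> (-18.613,11.55) [heading=150, draw]
LT 180: heading 150 -> 330
FD 10.4: (-18.613,11.55) -> (-9.606,6.35) [heading=330, draw]
RT 52: heading 330 -> 278
FD 9.2: (-9.606,6.35) -> (-8.326,-2.76) [heading=278, draw]
FD 4.2: (-8.326,-2.76) -> (-7.741,-6.92) [heading=278, draw]
FD 5: (-7.741,-6.92) -> (-7.045,-11.871) [heading=278, draw]
Final: pos=(-7.045,-11.871), heading=278, 5 segment(s) drawn

Answer: -7.045 -11.871 278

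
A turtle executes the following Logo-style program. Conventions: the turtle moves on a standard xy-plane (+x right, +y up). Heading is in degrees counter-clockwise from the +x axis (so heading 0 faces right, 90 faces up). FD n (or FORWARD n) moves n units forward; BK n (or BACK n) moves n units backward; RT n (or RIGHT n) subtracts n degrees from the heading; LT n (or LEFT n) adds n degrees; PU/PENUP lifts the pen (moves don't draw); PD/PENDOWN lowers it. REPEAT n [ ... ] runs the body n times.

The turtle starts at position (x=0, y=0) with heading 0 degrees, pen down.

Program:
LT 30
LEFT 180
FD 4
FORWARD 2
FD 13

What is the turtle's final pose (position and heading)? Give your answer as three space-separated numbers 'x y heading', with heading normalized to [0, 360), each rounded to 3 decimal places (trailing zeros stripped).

Answer: -16.454 -9.5 210

Derivation:
Executing turtle program step by step:
Start: pos=(0,0), heading=0, pen down
LT 30: heading 0 -> 30
LT 180: heading 30 -> 210
FD 4: (0,0) -> (-3.464,-2) [heading=210, draw]
FD 2: (-3.464,-2) -> (-5.196,-3) [heading=210, draw]
FD 13: (-5.196,-3) -> (-16.454,-9.5) [heading=210, draw]
Final: pos=(-16.454,-9.5), heading=210, 3 segment(s) drawn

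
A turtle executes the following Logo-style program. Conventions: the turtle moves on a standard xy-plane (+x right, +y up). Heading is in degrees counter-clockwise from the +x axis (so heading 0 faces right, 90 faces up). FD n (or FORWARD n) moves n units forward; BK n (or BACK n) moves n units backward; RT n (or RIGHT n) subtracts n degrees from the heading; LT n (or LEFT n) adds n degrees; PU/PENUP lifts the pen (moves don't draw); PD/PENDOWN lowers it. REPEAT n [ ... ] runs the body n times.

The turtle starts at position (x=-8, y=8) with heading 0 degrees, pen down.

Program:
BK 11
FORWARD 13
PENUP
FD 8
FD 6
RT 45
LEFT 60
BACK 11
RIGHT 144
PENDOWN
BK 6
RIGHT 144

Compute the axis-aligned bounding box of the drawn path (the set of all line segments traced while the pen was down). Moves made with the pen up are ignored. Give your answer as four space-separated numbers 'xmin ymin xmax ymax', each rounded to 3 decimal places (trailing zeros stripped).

Executing turtle program step by step:
Start: pos=(-8,8), heading=0, pen down
BK 11: (-8,8) -> (-19,8) [heading=0, draw]
FD 13: (-19,8) -> (-6,8) [heading=0, draw]
PU: pen up
FD 8: (-6,8) -> (2,8) [heading=0, move]
FD 6: (2,8) -> (8,8) [heading=0, move]
RT 45: heading 0 -> 315
LT 60: heading 315 -> 15
BK 11: (8,8) -> (-2.625,5.153) [heading=15, move]
RT 144: heading 15 -> 231
PD: pen down
BK 6: (-2.625,5.153) -> (1.151,9.816) [heading=231, draw]
RT 144: heading 231 -> 87
Final: pos=(1.151,9.816), heading=87, 3 segment(s) drawn

Segment endpoints: x in {-19, -8, -6, -2.625, 1.151}, y in {5.153, 8, 9.816}
xmin=-19, ymin=5.153, xmax=1.151, ymax=9.816

Answer: -19 5.153 1.151 9.816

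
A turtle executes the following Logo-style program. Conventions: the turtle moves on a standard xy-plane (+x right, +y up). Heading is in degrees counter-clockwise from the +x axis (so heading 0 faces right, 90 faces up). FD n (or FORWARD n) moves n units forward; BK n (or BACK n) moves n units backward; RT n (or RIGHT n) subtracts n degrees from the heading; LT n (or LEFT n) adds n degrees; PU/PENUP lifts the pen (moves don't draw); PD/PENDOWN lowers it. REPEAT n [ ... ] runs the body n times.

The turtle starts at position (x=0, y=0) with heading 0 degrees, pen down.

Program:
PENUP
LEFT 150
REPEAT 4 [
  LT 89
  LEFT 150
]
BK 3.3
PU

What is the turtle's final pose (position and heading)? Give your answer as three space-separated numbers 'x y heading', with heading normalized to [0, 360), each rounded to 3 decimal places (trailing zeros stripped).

Executing turtle program step by step:
Start: pos=(0,0), heading=0, pen down
PU: pen up
LT 150: heading 0 -> 150
REPEAT 4 [
  -- iteration 1/4 --
  LT 89: heading 150 -> 239
  LT 150: heading 239 -> 29
  -- iteration 2/4 --
  LT 89: heading 29 -> 118
  LT 150: heading 118 -> 268
  -- iteration 3/4 --
  LT 89: heading 268 -> 357
  LT 150: heading 357 -> 147
  -- iteration 4/4 --
  LT 89: heading 147 -> 236
  LT 150: heading 236 -> 26
]
BK 3.3: (0,0) -> (-2.966,-1.447) [heading=26, move]
PU: pen up
Final: pos=(-2.966,-1.447), heading=26, 0 segment(s) drawn

Answer: -2.966 -1.447 26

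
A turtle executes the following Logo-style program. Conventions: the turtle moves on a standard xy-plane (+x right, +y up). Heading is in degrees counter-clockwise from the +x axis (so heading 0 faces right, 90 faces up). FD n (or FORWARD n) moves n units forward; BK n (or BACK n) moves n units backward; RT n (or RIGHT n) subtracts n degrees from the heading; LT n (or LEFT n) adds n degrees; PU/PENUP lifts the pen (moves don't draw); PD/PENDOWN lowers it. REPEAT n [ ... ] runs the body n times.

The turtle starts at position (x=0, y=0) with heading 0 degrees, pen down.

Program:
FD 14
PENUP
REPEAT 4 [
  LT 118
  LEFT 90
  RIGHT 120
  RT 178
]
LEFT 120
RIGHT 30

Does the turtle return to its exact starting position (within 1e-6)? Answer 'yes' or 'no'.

Executing turtle program step by step:
Start: pos=(0,0), heading=0, pen down
FD 14: (0,0) -> (14,0) [heading=0, draw]
PU: pen up
REPEAT 4 [
  -- iteration 1/4 --
  LT 118: heading 0 -> 118
  LT 90: heading 118 -> 208
  RT 120: heading 208 -> 88
  RT 178: heading 88 -> 270
  -- iteration 2/4 --
  LT 118: heading 270 -> 28
  LT 90: heading 28 -> 118
  RT 120: heading 118 -> 358
  RT 178: heading 358 -> 180
  -- iteration 3/4 --
  LT 118: heading 180 -> 298
  LT 90: heading 298 -> 28
  RT 120: heading 28 -> 268
  RT 178: heading 268 -> 90
  -- iteration 4/4 --
  LT 118: heading 90 -> 208
  LT 90: heading 208 -> 298
  RT 120: heading 298 -> 178
  RT 178: heading 178 -> 0
]
LT 120: heading 0 -> 120
RT 30: heading 120 -> 90
Final: pos=(14,0), heading=90, 1 segment(s) drawn

Start position: (0, 0)
Final position: (14, 0)
Distance = 14; >= 1e-6 -> NOT closed

Answer: no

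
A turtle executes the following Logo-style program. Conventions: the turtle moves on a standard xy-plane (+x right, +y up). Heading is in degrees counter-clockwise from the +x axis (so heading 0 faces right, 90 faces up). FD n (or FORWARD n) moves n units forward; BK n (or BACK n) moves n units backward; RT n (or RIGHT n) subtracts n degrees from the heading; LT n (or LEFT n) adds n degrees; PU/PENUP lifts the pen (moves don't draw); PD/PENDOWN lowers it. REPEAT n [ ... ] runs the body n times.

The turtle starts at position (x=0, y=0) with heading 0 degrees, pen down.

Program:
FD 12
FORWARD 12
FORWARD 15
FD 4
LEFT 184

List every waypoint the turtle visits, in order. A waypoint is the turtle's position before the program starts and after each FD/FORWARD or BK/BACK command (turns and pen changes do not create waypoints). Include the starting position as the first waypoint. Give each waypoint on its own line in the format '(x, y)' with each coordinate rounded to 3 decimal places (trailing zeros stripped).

Executing turtle program step by step:
Start: pos=(0,0), heading=0, pen down
FD 12: (0,0) -> (12,0) [heading=0, draw]
FD 12: (12,0) -> (24,0) [heading=0, draw]
FD 15: (24,0) -> (39,0) [heading=0, draw]
FD 4: (39,0) -> (43,0) [heading=0, draw]
LT 184: heading 0 -> 184
Final: pos=(43,0), heading=184, 4 segment(s) drawn
Waypoints (5 total):
(0, 0)
(12, 0)
(24, 0)
(39, 0)
(43, 0)

Answer: (0, 0)
(12, 0)
(24, 0)
(39, 0)
(43, 0)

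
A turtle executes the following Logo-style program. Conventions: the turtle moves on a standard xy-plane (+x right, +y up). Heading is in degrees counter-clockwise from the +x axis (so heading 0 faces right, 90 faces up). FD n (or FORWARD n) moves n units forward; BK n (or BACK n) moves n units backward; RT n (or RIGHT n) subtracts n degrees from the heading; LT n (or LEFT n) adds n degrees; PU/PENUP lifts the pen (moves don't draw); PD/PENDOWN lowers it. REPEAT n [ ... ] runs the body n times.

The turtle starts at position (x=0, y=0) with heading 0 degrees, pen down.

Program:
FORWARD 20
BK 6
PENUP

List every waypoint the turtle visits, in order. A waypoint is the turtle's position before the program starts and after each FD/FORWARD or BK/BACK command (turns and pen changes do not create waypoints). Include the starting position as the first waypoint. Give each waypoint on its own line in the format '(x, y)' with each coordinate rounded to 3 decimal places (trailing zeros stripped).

Executing turtle program step by step:
Start: pos=(0,0), heading=0, pen down
FD 20: (0,0) -> (20,0) [heading=0, draw]
BK 6: (20,0) -> (14,0) [heading=0, draw]
PU: pen up
Final: pos=(14,0), heading=0, 2 segment(s) drawn
Waypoints (3 total):
(0, 0)
(20, 0)
(14, 0)

Answer: (0, 0)
(20, 0)
(14, 0)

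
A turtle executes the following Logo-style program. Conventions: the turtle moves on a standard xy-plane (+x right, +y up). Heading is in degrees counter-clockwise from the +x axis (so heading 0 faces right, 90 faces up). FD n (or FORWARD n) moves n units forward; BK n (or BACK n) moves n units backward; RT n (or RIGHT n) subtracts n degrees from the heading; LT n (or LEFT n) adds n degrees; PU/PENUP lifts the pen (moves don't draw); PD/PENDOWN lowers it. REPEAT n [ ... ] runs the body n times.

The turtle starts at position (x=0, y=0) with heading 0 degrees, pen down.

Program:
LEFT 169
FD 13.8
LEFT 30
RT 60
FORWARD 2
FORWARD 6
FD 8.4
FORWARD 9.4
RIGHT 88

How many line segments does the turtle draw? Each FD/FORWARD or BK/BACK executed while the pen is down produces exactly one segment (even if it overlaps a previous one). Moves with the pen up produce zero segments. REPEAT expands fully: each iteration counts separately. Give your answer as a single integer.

Executing turtle program step by step:
Start: pos=(0,0), heading=0, pen down
LT 169: heading 0 -> 169
FD 13.8: (0,0) -> (-13.546,2.633) [heading=169, draw]
LT 30: heading 169 -> 199
RT 60: heading 199 -> 139
FD 2: (-13.546,2.633) -> (-15.056,3.945) [heading=139, draw]
FD 6: (-15.056,3.945) -> (-19.584,7.882) [heading=139, draw]
FD 8.4: (-19.584,7.882) -> (-25.924,13.393) [heading=139, draw]
FD 9.4: (-25.924,13.393) -> (-33.018,19.559) [heading=139, draw]
RT 88: heading 139 -> 51
Final: pos=(-33.018,19.559), heading=51, 5 segment(s) drawn
Segments drawn: 5

Answer: 5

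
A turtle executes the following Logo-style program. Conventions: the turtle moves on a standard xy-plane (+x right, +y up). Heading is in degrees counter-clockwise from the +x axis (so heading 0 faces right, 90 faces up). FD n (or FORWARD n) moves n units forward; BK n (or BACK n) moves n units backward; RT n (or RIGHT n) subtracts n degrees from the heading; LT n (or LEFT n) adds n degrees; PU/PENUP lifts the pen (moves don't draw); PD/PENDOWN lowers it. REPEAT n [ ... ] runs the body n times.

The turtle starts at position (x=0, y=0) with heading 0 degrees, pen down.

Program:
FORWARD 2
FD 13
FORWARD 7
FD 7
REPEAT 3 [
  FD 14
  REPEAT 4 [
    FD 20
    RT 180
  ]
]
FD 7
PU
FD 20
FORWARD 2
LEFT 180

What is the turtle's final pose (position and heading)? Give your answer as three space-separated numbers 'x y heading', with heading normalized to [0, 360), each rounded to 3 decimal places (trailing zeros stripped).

Executing turtle program step by step:
Start: pos=(0,0), heading=0, pen down
FD 2: (0,0) -> (2,0) [heading=0, draw]
FD 13: (2,0) -> (15,0) [heading=0, draw]
FD 7: (15,0) -> (22,0) [heading=0, draw]
FD 7: (22,0) -> (29,0) [heading=0, draw]
REPEAT 3 [
  -- iteration 1/3 --
  FD 14: (29,0) -> (43,0) [heading=0, draw]
  REPEAT 4 [
    -- iteration 1/4 --
    FD 20: (43,0) -> (63,0) [heading=0, draw]
    RT 180: heading 0 -> 180
    -- iteration 2/4 --
    FD 20: (63,0) -> (43,0) [heading=180, draw]
    RT 180: heading 180 -> 0
    -- iteration 3/4 --
    FD 20: (43,0) -> (63,0) [heading=0, draw]
    RT 180: heading 0 -> 180
    -- iteration 4/4 --
    FD 20: (63,0) -> (43,0) [heading=180, draw]
    RT 180: heading 180 -> 0
  ]
  -- iteration 2/3 --
  FD 14: (43,0) -> (57,0) [heading=0, draw]
  REPEAT 4 [
    -- iteration 1/4 --
    FD 20: (57,0) -> (77,0) [heading=0, draw]
    RT 180: heading 0 -> 180
    -- iteration 2/4 --
    FD 20: (77,0) -> (57,0) [heading=180, draw]
    RT 180: heading 180 -> 0
    -- iteration 3/4 --
    FD 20: (57,0) -> (77,0) [heading=0, draw]
    RT 180: heading 0 -> 180
    -- iteration 4/4 --
    FD 20: (77,0) -> (57,0) [heading=180, draw]
    RT 180: heading 180 -> 0
  ]
  -- iteration 3/3 --
  FD 14: (57,0) -> (71,0) [heading=0, draw]
  REPEAT 4 [
    -- iteration 1/4 --
    FD 20: (71,0) -> (91,0) [heading=0, draw]
    RT 180: heading 0 -> 180
    -- iteration 2/4 --
    FD 20: (91,0) -> (71,0) [heading=180, draw]
    RT 180: heading 180 -> 0
    -- iteration 3/4 --
    FD 20: (71,0) -> (91,0) [heading=0, draw]
    RT 180: heading 0 -> 180
    -- iteration 4/4 --
    FD 20: (91,0) -> (71,0) [heading=180, draw]
    RT 180: heading 180 -> 0
  ]
]
FD 7: (71,0) -> (78,0) [heading=0, draw]
PU: pen up
FD 20: (78,0) -> (98,0) [heading=0, move]
FD 2: (98,0) -> (100,0) [heading=0, move]
LT 180: heading 0 -> 180
Final: pos=(100,0), heading=180, 20 segment(s) drawn

Answer: 100 0 180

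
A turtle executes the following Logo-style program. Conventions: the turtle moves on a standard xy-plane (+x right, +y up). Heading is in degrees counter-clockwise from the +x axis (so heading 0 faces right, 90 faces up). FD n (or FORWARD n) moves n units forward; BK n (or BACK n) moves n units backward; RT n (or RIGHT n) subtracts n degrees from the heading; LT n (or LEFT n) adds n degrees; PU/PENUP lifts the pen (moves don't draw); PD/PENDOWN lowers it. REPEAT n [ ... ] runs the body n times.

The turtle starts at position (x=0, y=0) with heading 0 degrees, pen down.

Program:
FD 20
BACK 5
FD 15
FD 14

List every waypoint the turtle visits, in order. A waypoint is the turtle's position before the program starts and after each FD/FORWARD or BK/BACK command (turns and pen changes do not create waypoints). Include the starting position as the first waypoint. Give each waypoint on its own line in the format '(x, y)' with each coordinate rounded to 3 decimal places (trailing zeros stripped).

Answer: (0, 0)
(20, 0)
(15, 0)
(30, 0)
(44, 0)

Derivation:
Executing turtle program step by step:
Start: pos=(0,0), heading=0, pen down
FD 20: (0,0) -> (20,0) [heading=0, draw]
BK 5: (20,0) -> (15,0) [heading=0, draw]
FD 15: (15,0) -> (30,0) [heading=0, draw]
FD 14: (30,0) -> (44,0) [heading=0, draw]
Final: pos=(44,0), heading=0, 4 segment(s) drawn
Waypoints (5 total):
(0, 0)
(20, 0)
(15, 0)
(30, 0)
(44, 0)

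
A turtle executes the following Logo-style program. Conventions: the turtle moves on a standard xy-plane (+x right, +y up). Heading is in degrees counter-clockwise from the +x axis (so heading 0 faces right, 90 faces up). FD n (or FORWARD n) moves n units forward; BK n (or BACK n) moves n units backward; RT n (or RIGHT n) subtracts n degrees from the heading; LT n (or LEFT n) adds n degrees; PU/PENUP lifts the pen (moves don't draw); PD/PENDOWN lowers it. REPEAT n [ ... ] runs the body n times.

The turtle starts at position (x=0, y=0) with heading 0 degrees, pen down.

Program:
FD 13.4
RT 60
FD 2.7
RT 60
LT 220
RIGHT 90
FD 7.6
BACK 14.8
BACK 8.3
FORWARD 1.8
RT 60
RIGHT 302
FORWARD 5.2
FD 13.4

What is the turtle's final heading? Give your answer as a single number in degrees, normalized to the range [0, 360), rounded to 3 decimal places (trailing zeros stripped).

Executing turtle program step by step:
Start: pos=(0,0), heading=0, pen down
FD 13.4: (0,0) -> (13.4,0) [heading=0, draw]
RT 60: heading 0 -> 300
FD 2.7: (13.4,0) -> (14.75,-2.338) [heading=300, draw]
RT 60: heading 300 -> 240
LT 220: heading 240 -> 100
RT 90: heading 100 -> 10
FD 7.6: (14.75,-2.338) -> (22.235,-1.019) [heading=10, draw]
BK 14.8: (22.235,-1.019) -> (7.659,-3.589) [heading=10, draw]
BK 8.3: (7.659,-3.589) -> (-0.515,-5.03) [heading=10, draw]
FD 1.8: (-0.515,-5.03) -> (1.258,-4.717) [heading=10, draw]
RT 60: heading 10 -> 310
RT 302: heading 310 -> 8
FD 5.2: (1.258,-4.717) -> (6.408,-3.994) [heading=8, draw]
FD 13.4: (6.408,-3.994) -> (19.677,-2.129) [heading=8, draw]
Final: pos=(19.677,-2.129), heading=8, 8 segment(s) drawn

Answer: 8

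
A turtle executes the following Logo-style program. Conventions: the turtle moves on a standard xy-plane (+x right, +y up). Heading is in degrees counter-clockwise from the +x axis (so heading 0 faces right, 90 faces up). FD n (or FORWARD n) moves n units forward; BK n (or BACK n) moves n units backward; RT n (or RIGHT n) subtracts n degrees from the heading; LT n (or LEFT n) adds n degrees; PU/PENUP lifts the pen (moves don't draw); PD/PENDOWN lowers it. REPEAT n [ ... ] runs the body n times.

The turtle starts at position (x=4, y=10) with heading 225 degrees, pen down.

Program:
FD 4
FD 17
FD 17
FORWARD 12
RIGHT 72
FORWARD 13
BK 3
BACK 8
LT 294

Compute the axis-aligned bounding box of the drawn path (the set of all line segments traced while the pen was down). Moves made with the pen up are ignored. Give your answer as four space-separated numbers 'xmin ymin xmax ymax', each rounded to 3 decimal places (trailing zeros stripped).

Executing turtle program step by step:
Start: pos=(4,10), heading=225, pen down
FD 4: (4,10) -> (1.172,7.172) [heading=225, draw]
FD 17: (1.172,7.172) -> (-10.849,-4.849) [heading=225, draw]
FD 17: (-10.849,-4.849) -> (-22.87,-16.87) [heading=225, draw]
FD 12: (-22.87,-16.87) -> (-31.355,-25.355) [heading=225, draw]
RT 72: heading 225 -> 153
FD 13: (-31.355,-25.355) -> (-42.938,-19.453) [heading=153, draw]
BK 3: (-42.938,-19.453) -> (-40.265,-20.815) [heading=153, draw]
BK 8: (-40.265,-20.815) -> (-33.137,-24.447) [heading=153, draw]
LT 294: heading 153 -> 87
Final: pos=(-33.137,-24.447), heading=87, 7 segment(s) drawn

Segment endpoints: x in {-42.938, -40.265, -33.137, -31.355, -22.87, -10.849, 1.172, 4}, y in {-25.355, -24.447, -20.815, -19.453, -16.87, -4.849, 7.172, 10}
xmin=-42.938, ymin=-25.355, xmax=4, ymax=10

Answer: -42.938 -25.355 4 10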